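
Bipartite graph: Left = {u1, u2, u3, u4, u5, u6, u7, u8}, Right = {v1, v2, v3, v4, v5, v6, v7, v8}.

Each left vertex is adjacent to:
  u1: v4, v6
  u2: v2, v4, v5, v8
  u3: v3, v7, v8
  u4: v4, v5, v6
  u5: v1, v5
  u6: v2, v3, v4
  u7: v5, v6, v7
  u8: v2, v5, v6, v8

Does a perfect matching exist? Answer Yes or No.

Yes

One maximum matching: u1-v6, u2-v8, u3-v3, u4-v5, u5-v1, u6-v4, u7-v7, u8-v2.
Every left vertex is matched, so this is a perfect matching.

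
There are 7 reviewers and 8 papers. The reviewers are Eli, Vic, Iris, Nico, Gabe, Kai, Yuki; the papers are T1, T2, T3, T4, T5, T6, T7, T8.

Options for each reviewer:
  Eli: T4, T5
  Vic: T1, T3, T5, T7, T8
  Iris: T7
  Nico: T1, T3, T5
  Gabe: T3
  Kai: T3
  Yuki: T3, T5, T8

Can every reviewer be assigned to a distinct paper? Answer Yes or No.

No

The set {Gabe, Kai} has only 1 neighbour ({T3}), so by Hall's theorem at most 6 of the 7 reviewers can be matched.
Hence no matching covers every reviewer.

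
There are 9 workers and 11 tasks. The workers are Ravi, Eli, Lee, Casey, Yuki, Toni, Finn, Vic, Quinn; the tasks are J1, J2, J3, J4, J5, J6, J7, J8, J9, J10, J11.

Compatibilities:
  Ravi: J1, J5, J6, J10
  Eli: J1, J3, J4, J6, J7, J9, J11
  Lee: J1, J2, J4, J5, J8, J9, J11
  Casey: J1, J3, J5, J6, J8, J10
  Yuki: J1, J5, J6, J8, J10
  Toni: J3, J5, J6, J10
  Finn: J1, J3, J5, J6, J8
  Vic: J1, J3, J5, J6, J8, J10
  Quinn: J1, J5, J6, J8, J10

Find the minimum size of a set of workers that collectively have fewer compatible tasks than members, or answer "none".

7

Take S = {Ravi, Casey, Yuki, Toni, Finn, Vic, Quinn}. Its neighbourhood is {J1, J3, J5, J6, J8, J10}, so |N(S)| = 6 < |S| = 7.
Every subset of size less than 7 has at least as many neighbours as members, so 7 is the minimum.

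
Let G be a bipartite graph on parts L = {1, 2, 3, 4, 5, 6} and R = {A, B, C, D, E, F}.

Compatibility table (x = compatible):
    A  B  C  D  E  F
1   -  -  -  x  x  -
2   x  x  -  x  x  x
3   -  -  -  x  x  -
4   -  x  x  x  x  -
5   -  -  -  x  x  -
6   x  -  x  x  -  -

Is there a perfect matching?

The set {1, 3, 5} has only 2 neighbours ({D, E}), so by Hall's theorem at most 5 of the 6 left vertices can be matched.
Hence no matching covers every left vertex.

No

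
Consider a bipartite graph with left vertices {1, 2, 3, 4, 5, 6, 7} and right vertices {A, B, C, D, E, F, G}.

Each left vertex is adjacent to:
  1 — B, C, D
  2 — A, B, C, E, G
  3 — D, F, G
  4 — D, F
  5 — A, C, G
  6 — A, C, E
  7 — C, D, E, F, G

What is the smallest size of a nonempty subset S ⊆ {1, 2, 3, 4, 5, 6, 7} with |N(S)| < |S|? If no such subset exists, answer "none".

A matching saturating every left vertex exists, for instance 1→B, 2→A, 3→D, 4→F, 5→C, 6→E, 7→G.
By Hall's marriage theorem, this means |N(S)| ≥ |S| for every subset S, so no violating subset exists.

none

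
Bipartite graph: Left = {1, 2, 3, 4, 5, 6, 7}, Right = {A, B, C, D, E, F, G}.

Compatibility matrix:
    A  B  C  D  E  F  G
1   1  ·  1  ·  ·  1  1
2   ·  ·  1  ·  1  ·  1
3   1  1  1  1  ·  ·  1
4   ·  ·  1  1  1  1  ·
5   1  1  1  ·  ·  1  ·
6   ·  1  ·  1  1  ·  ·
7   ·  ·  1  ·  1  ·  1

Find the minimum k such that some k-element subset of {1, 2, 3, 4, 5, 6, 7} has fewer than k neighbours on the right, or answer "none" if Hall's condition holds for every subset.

none

A matching saturating every left vertex exists, for instance 1→F, 2→C, 3→G, 4→D, 5→A, 6→B, 7→E.
By Hall's marriage theorem, this means |N(S)| ≥ |S| for every subset S, so no violating subset exists.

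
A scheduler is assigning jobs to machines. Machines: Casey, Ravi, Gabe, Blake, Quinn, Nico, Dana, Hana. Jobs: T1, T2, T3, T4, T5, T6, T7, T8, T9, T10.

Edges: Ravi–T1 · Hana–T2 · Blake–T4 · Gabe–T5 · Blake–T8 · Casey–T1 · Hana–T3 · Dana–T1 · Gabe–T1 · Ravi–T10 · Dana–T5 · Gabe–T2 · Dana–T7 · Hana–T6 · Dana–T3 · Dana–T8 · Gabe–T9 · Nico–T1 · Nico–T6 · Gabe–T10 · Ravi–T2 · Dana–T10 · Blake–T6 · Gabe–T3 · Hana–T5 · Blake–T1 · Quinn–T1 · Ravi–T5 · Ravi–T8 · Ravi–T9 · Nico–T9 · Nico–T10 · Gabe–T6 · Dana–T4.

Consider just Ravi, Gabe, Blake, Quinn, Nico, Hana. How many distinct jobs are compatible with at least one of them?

9

The union of neighbours of {Ravi, Gabe, Blake, Quinn, Nico, Hana} is {T1, T2, T3, T4, T5, T6, T8, T9, T10}, which has 9 elements.
Since |N(S)| = 9 ≥ |S| = 6, Hall's condition holds for this subset.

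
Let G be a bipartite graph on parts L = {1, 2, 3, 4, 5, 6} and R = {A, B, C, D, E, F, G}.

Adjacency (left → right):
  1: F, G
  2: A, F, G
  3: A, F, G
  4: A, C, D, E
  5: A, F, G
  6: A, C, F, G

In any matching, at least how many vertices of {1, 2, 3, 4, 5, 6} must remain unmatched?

1

One maximum matching: 1→G, 2→A, 3→F, 4→E, 6→C.
The set {1, 2, 3, 5} has only 3 neighbours ({A, F, G}), so by Hall's theorem at most 5 of the 6 left vertices can be matched.
That matches 5 of the 6, leaving 1 unmatched; no matching can do better.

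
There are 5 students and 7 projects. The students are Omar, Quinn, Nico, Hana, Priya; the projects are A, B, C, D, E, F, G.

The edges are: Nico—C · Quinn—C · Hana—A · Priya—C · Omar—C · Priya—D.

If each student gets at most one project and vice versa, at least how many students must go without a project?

2

One maximum matching: Omar–C, Hana–A, Priya–D.
The set {Omar, Quinn, Nico} has only 1 neighbour ({C}), so by Hall's theorem at most 3 of the 5 students can be matched.
That matches 3 of the 5, leaving 2 unmatched; no matching can do better.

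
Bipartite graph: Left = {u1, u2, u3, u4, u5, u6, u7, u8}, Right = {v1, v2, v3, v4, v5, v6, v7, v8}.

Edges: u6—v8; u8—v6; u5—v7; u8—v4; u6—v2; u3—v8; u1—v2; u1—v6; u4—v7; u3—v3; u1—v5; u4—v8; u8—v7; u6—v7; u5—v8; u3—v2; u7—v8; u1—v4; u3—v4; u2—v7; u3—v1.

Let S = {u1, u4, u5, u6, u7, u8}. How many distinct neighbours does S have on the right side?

6

The union of neighbours of {u1, u4, u5, u6, u7, u8} is {v2, v4, v5, v6, v7, v8}, which has 6 elements.
Since |N(S)| = 6 ≥ |S| = 6, Hall's condition holds for this subset.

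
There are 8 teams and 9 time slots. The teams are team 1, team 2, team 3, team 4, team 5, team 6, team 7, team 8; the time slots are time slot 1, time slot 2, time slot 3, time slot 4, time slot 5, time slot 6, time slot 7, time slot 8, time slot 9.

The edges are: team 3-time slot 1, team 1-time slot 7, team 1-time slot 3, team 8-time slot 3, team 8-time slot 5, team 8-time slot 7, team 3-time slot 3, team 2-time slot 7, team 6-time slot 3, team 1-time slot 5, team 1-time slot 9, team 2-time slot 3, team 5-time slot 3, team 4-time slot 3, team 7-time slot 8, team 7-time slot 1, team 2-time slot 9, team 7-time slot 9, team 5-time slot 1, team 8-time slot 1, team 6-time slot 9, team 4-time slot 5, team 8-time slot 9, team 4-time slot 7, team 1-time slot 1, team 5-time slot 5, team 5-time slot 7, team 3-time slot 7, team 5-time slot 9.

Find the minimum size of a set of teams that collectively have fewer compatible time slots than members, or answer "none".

6

Take S = {team 1, team 2, team 3, team 4, team 5, team 6}. Its neighbourhood is {time slot 1, time slot 3, time slot 5, time slot 7, time slot 9}, so |N(S)| = 5 < |S| = 6.
Every subset of size less than 6 has at least as many neighbours as members, so 6 is the minimum.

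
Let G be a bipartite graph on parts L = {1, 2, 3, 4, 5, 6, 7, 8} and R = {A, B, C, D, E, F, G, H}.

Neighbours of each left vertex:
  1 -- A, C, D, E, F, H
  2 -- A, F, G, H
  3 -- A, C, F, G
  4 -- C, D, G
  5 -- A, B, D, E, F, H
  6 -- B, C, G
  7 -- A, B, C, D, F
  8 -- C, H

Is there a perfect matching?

One maximum matching: 1-H, 2-G, 3-F, 4-D, 5-E, 6-B, 7-A, 8-C.
Every left vertex is matched, so this is a perfect matching.

Yes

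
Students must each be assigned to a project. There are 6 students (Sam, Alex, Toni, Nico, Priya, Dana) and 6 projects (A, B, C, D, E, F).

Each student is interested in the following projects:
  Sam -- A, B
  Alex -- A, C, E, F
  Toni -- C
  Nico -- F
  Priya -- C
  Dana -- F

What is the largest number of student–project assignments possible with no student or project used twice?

4

For example, pair Sam–B, Alex–E, Toni–C, Nico–F.
The set {Toni, Nico, Priya, Dana} has only 2 neighbours ({C, F}), so by Hall's theorem at most 4 of the 6 students can be matched.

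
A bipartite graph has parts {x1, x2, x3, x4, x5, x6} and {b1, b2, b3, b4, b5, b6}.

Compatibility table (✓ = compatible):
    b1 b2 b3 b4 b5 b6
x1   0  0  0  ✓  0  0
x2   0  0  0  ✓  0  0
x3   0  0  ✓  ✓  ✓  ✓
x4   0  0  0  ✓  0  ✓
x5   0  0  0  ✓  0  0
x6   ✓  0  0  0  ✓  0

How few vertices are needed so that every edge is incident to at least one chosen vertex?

4

A maximum matching has 4 edges (e.g. x1–b4, x3–b3, x4–b6, x6–b5).
By König's theorem the minimum vertex cover has the same size. One such cover is {x3, x4, x6, b4}.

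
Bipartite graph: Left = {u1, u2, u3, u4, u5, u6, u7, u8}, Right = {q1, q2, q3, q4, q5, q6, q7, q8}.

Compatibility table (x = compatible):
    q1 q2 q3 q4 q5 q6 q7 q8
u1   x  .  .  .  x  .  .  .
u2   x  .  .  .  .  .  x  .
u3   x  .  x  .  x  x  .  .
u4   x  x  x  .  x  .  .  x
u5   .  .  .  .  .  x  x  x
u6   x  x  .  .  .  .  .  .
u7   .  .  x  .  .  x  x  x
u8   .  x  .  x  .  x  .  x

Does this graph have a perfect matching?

One maximum matching: u1–q1, u2–q7, u3–q5, u4–q3, u5–q8, u6–q2, u7–q6, u8–q4.
Every left vertex is matched, so this is a perfect matching.

Yes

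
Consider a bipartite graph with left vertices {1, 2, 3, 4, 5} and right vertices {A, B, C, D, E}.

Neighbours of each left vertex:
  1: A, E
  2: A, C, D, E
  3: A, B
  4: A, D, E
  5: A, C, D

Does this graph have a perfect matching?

For example, pair 1→A, 2→E, 3→B, 4→D, 5→C.
Every left vertex is matched, so this is a perfect matching.

Yes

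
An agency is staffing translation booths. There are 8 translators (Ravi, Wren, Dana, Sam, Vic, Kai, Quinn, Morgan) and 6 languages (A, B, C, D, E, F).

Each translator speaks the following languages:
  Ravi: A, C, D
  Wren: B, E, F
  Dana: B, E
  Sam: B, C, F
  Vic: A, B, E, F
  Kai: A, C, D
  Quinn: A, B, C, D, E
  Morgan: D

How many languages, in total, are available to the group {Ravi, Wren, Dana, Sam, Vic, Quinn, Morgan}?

The union of neighbours of {Ravi, Wren, Dana, Sam, Vic, Quinn, Morgan} is {A, B, C, D, E, F}, which has 6 elements.
Since |N(S)| = 6 < |S| = 7, Hall's condition fails for this subset.

6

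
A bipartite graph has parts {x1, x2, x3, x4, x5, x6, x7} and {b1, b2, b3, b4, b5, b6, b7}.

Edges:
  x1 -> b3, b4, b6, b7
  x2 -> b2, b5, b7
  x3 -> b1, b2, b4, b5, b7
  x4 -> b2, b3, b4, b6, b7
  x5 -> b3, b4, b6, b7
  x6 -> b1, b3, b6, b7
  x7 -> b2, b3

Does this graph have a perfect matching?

Yes

A valid assignment of size 7: x1→b4, x2→b5, x3→b1, x4→b2, x5→b7, x6→b6, x7→b3.
All 7 left vertices are covered.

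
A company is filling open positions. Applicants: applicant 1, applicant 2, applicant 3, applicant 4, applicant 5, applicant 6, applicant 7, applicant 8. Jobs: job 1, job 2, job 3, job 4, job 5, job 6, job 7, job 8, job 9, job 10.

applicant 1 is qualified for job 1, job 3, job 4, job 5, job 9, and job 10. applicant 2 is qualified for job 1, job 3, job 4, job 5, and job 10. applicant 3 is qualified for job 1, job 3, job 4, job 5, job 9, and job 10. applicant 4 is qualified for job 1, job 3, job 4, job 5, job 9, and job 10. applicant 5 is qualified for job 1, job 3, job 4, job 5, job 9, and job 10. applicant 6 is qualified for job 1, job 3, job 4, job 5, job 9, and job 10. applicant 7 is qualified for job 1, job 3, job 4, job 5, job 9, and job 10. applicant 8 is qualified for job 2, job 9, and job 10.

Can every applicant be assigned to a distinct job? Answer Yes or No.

The set {applicant 1, applicant 2, applicant 3, applicant 4, applicant 5, applicant 6, applicant 7} has only 6 neighbours ({job 1, job 10, job 3, job 4, job 5, job 9}), so by Hall's theorem at most 7 of the 8 applicants can be matched.
Hence no matching covers every applicant.

No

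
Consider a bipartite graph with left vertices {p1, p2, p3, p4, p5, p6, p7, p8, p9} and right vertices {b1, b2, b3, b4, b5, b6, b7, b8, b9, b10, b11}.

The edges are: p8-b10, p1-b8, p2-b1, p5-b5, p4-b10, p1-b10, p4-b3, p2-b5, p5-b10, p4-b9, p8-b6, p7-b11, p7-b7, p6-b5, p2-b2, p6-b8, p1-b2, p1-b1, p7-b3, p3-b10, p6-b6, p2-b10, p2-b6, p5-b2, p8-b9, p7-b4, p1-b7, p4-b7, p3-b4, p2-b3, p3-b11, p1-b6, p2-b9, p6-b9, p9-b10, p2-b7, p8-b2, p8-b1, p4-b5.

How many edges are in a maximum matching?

For example, pair p1→b6, p2→b7, p3→b4, p4→b5, p5→b2, p6→b8, p7→b3, p8→b1, p9→b10.
This saturates every left vertex, so 9 is the maximum.

9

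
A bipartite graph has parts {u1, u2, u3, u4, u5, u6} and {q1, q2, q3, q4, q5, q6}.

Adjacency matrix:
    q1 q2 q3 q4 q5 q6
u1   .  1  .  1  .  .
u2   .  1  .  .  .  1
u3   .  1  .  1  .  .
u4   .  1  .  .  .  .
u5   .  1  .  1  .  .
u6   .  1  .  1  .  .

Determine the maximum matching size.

3

For example, pair u1–q4, u2–q6, u3–q2.
The set {u1, u3, u4, u5, u6} has only 2 neighbours ({q2, q4}), so by Hall's theorem at most 3 of the 6 left vertices can be matched.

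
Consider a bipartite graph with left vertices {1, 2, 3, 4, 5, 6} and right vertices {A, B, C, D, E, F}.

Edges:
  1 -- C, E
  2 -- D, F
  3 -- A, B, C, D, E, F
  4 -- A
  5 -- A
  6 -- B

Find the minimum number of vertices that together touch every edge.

The 5 edges 1–C, 2–F, 3–E, 4–A, 6–B form a matching, so any vertex cover needs at least 5 vertices (one per matched edge).
Conversely {1, 2, 3, 6, A} meets every edge and has exactly 5 vertices, so 5 is optimal.

5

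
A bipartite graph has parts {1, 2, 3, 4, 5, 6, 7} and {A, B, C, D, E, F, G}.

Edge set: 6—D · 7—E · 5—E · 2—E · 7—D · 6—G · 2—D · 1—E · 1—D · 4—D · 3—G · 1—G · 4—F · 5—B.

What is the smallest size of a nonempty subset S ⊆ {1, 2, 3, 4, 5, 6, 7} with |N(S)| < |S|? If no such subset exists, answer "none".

4

Take S = {1, 2, 3, 6}. Its neighbourhood is {D, E, G}, so |N(S)| = 3 < |S| = 4.
Every subset of size less than 4 has at least as many neighbours as members, so 4 is the minimum.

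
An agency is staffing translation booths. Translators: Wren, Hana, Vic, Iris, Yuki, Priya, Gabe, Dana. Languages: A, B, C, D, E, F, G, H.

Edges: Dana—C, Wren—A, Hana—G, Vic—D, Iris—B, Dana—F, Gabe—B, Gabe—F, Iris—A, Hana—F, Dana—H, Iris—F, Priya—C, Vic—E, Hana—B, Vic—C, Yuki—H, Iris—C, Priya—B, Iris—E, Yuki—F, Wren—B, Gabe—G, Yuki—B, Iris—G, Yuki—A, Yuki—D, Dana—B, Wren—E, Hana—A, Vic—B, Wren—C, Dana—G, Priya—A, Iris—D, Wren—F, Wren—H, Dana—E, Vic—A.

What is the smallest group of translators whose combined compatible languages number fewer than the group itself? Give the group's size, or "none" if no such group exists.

A matching saturating every translator exists, for instance Wren→E, Hana→F, Vic→D, Iris→A, Yuki→H, Priya→C, Gabe→B, Dana→G.
By Hall's marriage theorem, this means |N(S)| ≥ |S| for every subset S, so no violating subset exists.

none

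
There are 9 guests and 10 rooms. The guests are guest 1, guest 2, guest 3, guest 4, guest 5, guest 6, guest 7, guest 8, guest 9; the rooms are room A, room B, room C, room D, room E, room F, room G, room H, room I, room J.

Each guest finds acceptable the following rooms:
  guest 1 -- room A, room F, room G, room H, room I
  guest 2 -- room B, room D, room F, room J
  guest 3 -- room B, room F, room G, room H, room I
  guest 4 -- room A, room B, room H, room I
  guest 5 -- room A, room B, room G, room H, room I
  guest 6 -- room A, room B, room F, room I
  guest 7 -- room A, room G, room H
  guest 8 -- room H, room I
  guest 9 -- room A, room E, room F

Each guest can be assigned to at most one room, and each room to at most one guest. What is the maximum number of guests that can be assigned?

For example, pair guest 1→room I, guest 2→room J, guest 3→room F, guest 4→room H, guest 5→room A, guest 6→room B, guest 7→room G, guest 9→room E.
The set {guest 1, guest 3, guest 4, guest 5, guest 6, guest 7, guest 8} has only 6 neighbours ({room A, room B, room F, room G, room H, room I}), so by Hall's theorem at most 8 of the 9 guests can be matched.

8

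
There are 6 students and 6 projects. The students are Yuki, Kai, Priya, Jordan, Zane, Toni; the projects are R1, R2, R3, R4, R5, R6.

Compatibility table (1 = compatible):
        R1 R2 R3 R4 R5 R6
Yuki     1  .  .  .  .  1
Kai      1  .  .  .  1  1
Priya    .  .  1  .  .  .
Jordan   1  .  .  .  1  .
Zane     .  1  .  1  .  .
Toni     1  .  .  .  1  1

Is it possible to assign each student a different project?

The set {Yuki, Kai, Jordan, Toni} has only 3 neighbours ({R1, R5, R6}), so by Hall's theorem at most 5 of the 6 students can be matched.
Hence no matching covers every student.

No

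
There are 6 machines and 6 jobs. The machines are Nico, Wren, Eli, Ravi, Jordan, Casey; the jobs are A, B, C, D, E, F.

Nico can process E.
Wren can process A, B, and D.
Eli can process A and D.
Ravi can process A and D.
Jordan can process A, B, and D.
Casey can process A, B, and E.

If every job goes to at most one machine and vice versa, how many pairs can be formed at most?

4

A valid assignment of size 4: Nico-E, Wren-B, Eli-A, Ravi-D.
The set {Nico, Wren, Eli, Ravi, Jordan, Casey} has only 4 neighbours ({A, B, D, E}), so by Hall's theorem at most 4 of the 6 machines can be matched.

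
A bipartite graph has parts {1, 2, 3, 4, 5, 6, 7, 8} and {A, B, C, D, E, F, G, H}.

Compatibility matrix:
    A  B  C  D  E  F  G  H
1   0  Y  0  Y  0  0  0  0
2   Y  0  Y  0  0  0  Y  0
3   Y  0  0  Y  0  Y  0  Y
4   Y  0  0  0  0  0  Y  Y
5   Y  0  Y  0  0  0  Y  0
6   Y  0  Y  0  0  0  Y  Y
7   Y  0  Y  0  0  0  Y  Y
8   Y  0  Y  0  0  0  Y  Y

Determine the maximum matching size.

6

A valid assignment of size 6: 1–B, 2–A, 3–F, 4–H, 5–G, 6–C.
The set {2, 4, 5, 6, 7, 8} has only 4 neighbours ({A, C, G, H}), so by Hall's theorem at most 6 of the 8 left vertices can be matched.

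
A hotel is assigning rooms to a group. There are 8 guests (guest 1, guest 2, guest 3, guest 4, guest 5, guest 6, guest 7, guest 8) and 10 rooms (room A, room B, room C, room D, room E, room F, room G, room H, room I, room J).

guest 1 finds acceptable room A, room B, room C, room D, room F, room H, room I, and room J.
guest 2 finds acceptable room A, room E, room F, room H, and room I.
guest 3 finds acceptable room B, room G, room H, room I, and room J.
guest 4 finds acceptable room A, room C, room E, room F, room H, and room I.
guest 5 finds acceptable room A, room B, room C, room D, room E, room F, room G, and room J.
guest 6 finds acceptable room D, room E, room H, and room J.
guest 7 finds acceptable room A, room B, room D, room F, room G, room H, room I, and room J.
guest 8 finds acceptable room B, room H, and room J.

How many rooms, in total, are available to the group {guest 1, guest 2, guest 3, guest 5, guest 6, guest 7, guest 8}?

The union of neighbours of {guest 1, guest 2, guest 3, guest 5, guest 6, guest 7, guest 8} is {room A, room B, room C, room D, room E, room F, room G, room H, room I, room J}, which has 10 elements.
Since |N(S)| = 10 ≥ |S| = 7, Hall's condition holds for this subset.

10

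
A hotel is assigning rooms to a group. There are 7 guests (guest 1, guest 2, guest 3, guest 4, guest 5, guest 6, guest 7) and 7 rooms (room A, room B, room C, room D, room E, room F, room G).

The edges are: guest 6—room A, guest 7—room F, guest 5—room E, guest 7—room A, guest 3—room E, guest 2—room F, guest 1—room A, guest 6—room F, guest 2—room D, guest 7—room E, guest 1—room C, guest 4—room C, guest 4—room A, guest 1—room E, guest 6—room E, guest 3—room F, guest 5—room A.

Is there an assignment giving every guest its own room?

The set {guest 1, guest 3, guest 4, guest 5, guest 6, guest 7} has only 4 neighbours ({room A, room C, room E, room F}), so by Hall's theorem at most 5 of the 7 guests can be matched.
Hence no matching covers every guest.

No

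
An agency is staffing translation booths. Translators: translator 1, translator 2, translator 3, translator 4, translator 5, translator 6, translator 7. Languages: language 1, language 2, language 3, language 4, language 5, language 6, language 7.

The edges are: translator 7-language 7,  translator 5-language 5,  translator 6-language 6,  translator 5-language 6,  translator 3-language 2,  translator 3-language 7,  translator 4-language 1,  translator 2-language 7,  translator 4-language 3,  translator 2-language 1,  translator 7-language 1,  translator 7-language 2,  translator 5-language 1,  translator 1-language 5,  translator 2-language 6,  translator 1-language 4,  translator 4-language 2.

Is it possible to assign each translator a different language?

A valid assignment of size 7: translator 1→language 4, translator 2→language 1, translator 3→language 2, translator 4→language 3, translator 5→language 5, translator 6→language 6, translator 7→language 7.
All 7 translators are covered.

Yes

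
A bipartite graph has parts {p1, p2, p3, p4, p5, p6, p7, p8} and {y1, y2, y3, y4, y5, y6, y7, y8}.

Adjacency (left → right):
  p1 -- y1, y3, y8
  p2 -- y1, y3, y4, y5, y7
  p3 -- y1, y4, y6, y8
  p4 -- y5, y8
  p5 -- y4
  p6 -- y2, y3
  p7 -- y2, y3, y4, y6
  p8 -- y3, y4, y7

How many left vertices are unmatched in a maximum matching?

For example, pair p1→y8, p2→y7, p3→y1, p4→y5, p5→y4, p6→y2, p7→y6, p8→y3.
All 8 left vertices are matched, so no larger matching exists.
That matches 8 of the 8, leaving 0 unmatched; no matching can do better.

0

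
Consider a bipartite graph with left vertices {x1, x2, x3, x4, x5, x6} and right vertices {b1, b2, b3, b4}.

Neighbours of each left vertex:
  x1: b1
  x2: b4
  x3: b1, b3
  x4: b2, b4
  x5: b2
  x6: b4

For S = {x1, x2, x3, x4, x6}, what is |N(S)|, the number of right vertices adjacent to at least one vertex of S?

The union of neighbours of {x1, x2, x3, x4, x6} is {b1, b2, b3, b4}, which has 4 elements.
Since |N(S)| = 4 < |S| = 5, Hall's condition fails for this subset.

4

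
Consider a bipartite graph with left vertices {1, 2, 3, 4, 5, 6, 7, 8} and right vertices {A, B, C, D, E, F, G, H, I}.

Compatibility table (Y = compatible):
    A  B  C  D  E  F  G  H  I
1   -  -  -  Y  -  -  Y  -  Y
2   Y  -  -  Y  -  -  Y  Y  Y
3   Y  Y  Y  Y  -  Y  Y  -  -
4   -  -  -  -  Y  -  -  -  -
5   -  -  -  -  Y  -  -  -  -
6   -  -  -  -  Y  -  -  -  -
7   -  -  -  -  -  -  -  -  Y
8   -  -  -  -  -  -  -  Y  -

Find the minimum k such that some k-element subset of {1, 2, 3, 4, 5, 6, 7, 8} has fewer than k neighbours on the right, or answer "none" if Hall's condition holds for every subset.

2

Take S = {4, 5}. Its neighbourhood is {E}, so |N(S)| = 1 < |S| = 2.
No single vertex violates Hall's condition since each has at least one neighbour, so 2 is the minimum.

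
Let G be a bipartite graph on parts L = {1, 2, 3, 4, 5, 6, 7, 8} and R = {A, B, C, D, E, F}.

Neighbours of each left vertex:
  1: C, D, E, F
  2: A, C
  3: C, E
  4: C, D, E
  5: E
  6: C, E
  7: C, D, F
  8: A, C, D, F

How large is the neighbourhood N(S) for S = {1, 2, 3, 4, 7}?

5

The union of neighbours of {1, 2, 3, 4, 7} is {A, C, D, E, F}, which has 5 elements.
Since |N(S)| = 5 ≥ |S| = 5, Hall's condition holds for this subset.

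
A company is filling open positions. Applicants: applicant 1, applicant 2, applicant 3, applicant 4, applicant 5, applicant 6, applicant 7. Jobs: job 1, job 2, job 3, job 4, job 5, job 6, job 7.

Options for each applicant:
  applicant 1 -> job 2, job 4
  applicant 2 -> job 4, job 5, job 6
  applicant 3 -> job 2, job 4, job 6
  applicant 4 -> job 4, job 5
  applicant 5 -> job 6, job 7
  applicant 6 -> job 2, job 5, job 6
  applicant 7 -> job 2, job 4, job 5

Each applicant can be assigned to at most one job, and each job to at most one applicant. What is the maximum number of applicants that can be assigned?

5

For example, pair applicant 1-job 2, applicant 2-job 5, applicant 3-job 6, applicant 4-job 4, applicant 5-job 7.
The set {applicant 1, applicant 2, applicant 3, applicant 4, applicant 6, applicant 7} has only 4 neighbours ({job 2, job 4, job 5, job 6}), so by Hall's theorem at most 5 of the 7 applicants can be matched.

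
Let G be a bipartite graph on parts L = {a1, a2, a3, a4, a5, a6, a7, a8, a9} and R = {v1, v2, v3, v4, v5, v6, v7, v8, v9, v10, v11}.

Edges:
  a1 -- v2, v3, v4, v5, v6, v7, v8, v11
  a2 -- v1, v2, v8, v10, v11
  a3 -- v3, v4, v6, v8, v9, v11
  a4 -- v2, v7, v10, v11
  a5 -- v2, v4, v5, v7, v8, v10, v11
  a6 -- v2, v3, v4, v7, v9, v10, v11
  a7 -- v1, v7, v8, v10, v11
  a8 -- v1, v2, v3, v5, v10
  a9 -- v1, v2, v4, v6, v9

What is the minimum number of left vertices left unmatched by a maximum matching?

0

For example, pair a1–v8, a2–v1, a3–v11, a4–v7, a5–v5, a6–v4, a7–v10, a8–v3, a9–v2.
This saturates every left vertex, so 9 is the maximum.
That matches 9 of the 9, leaving 0 unmatched; no matching can do better.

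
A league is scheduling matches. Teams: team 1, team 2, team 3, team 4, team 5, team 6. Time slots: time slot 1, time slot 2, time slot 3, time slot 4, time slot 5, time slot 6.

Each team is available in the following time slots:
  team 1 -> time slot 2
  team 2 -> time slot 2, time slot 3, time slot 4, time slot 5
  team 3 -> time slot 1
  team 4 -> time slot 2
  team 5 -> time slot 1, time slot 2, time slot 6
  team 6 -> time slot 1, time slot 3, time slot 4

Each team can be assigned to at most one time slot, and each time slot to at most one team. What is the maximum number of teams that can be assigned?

5

A valid assignment of size 5: team 1-time slot 2, team 2-time slot 3, team 3-time slot 1, team 5-time slot 6, team 6-time slot 4.
The set {team 1, team 4} has only 1 neighbour ({time slot 2}), so by Hall's theorem at most 5 of the 6 teams can be matched.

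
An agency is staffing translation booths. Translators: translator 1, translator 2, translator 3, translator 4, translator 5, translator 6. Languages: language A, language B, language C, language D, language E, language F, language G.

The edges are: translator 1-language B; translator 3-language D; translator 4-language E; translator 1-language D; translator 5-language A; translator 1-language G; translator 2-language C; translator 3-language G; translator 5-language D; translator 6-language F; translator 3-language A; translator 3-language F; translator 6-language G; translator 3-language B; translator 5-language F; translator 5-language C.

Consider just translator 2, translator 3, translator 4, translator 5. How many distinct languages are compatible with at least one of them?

7

The union of neighbours of {translator 2, translator 3, translator 4, translator 5} is {language A, language B, language C, language D, language E, language F, language G}, which has 7 elements.
Since |N(S)| = 7 ≥ |S| = 4, Hall's condition holds for this subset.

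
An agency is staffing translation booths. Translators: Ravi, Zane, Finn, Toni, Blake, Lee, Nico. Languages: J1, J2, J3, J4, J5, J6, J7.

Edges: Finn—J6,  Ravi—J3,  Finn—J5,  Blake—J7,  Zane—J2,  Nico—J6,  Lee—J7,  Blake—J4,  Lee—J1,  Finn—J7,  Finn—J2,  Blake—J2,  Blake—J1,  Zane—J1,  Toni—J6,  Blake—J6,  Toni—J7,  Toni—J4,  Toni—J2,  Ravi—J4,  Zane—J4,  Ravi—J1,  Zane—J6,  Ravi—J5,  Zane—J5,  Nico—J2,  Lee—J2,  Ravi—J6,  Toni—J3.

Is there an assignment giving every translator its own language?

A valid assignment of size 7: Ravi-J3, Zane-J5, Finn-J7, Toni-J2, Blake-J4, Lee-J1, Nico-J6.
All 7 translators are covered.

Yes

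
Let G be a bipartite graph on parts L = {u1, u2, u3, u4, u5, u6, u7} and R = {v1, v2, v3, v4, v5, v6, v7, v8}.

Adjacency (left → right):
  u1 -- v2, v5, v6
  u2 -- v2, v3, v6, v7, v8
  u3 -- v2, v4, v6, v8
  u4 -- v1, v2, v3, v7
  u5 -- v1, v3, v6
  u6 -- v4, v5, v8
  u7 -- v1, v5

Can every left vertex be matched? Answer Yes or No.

One maximum matching: u1→v5, u2→v3, u3→v2, u4→v7, u5→v6, u6→v8, u7→v1.
All 7 left vertices are covered.

Yes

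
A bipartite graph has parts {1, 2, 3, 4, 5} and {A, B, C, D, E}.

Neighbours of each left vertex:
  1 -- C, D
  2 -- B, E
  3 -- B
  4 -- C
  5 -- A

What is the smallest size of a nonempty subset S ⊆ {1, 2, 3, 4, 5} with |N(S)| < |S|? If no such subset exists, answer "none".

none

A matching saturating every left vertex exists, for instance 1→D, 2→E, 3→B, 4→C, 5→A.
By Hall's marriage theorem, this means |N(S)| ≥ |S| for every subset S, so no violating subset exists.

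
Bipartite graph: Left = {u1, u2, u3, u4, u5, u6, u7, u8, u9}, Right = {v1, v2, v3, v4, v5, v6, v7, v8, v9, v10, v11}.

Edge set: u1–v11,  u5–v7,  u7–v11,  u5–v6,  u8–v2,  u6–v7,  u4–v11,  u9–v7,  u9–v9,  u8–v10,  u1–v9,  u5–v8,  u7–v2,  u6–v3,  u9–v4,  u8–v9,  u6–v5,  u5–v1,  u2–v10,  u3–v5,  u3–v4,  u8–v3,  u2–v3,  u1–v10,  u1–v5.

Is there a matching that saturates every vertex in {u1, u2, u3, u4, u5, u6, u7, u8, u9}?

Yes

A valid assignment of size 9: u1-v5, u2-v10, u3-v4, u4-v11, u5-v6, u6-v3, u7-v2, u8-v9, u9-v7.
All 9 left vertices are covered.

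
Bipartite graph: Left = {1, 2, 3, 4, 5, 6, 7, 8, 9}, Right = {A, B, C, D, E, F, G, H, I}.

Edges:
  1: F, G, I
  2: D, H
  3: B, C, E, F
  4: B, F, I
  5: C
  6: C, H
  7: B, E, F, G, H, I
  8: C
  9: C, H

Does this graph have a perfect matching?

No

The set {5, 6, 8, 9} has only 2 neighbours ({C, H}), so by Hall's theorem at most 7 of the 9 left vertices can be matched.
Hence no matching covers every left vertex.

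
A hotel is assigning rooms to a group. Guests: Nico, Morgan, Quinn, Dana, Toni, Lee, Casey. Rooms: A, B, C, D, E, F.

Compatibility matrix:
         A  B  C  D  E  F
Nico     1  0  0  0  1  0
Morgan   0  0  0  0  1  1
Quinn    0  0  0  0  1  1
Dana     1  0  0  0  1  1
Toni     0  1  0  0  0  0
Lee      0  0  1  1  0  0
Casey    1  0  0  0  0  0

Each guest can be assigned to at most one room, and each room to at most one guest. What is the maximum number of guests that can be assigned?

A valid assignment of size 5: Nico-A, Morgan-F, Quinn-E, Toni-B, Lee-C.
The set {Nico, Morgan, Quinn, Dana, Casey} has only 3 neighbours ({A, E, F}), so by Hall's theorem at most 5 of the 7 guests can be matched.

5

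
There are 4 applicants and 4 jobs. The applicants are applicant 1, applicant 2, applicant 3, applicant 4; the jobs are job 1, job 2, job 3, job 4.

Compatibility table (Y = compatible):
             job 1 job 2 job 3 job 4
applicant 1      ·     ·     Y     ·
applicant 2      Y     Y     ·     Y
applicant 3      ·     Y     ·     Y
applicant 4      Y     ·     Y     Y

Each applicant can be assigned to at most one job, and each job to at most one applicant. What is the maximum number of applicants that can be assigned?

For example, pair applicant 1→job 3, applicant 2→job 2, applicant 3→job 4, applicant 4→job 1.
This saturates every applicant, so 4 is the maximum.

4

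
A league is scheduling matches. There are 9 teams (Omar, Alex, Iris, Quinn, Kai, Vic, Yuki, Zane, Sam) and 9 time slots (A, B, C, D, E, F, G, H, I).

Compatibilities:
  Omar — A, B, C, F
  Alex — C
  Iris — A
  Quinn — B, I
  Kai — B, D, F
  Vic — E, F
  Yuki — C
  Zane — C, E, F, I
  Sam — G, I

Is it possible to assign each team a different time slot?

The set {Alex, Yuki} has only 1 neighbour ({C}), so by Hall's theorem at most 8 of the 9 teams can be matched.
Hence no matching covers every team.

No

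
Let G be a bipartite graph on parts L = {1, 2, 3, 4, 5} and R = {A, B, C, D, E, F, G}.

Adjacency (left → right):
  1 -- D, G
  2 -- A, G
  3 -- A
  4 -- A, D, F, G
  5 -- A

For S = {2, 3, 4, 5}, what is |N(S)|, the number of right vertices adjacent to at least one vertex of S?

4

The union of neighbours of {2, 3, 4, 5} is {A, D, F, G}, which has 4 elements.
Since |N(S)| = 4 ≥ |S| = 4, Hall's condition holds for this subset.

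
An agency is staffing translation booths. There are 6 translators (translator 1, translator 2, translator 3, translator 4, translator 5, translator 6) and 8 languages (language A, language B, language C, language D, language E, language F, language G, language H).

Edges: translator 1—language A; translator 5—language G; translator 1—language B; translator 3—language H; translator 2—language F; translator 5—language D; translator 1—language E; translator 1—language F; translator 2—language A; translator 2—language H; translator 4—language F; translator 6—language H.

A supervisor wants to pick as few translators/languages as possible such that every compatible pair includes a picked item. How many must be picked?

A maximum matching has 5 edges (e.g. translator 1–language B, translator 2–language A, translator 3–language H, translator 4–language F, translator 5–language G).
By König's theorem the minimum vertex cover has the same size. One such cover is {translator 1, translator 2, translator 4, translator 5, language H}.

5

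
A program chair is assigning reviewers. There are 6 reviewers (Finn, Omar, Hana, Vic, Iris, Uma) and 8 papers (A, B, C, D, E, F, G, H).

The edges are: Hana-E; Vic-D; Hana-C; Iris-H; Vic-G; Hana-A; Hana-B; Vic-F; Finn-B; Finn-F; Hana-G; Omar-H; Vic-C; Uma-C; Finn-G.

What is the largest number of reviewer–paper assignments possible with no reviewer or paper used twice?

One maximum matching: Finn-B, Omar-H, Hana-G, Vic-F, Uma-C.
The set {Omar, Iris} has only 1 neighbour ({H}), so by Hall's theorem at most 5 of the 6 reviewers can be matched.

5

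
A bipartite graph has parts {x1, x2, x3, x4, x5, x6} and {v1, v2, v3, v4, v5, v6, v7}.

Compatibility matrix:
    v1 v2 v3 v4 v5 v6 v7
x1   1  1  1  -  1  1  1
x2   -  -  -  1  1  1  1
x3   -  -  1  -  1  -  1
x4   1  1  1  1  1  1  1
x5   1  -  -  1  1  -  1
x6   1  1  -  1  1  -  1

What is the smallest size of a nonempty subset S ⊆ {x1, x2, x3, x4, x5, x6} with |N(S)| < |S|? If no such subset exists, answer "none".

A matching saturating every left vertex exists, for instance x1→v6, x2→v4, x3→v7, x4→v3, x5→v1, x6→v2.
By Hall's marriage theorem, this means |N(S)| ≥ |S| for every subset S, so no violating subset exists.

none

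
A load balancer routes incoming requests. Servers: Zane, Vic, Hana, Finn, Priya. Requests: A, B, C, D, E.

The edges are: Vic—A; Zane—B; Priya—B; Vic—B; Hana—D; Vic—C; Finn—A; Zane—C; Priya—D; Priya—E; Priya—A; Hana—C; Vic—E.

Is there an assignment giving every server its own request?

Yes

One maximum matching: Zane→C, Vic→E, Hana→D, Finn→A, Priya→B.
All 5 servers are covered.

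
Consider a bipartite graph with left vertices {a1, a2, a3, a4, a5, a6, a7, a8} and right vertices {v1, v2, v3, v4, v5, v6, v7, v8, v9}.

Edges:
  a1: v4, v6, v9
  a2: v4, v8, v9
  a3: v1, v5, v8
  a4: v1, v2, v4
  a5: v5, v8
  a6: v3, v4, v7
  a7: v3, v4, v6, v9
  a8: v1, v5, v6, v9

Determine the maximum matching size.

8

One maximum matching: a1→v4, a2→v9, a3→v1, a4→v2, a5→v8, a6→v7, a7→v3, a8→v6.
This saturates every left vertex, so 8 is the maximum.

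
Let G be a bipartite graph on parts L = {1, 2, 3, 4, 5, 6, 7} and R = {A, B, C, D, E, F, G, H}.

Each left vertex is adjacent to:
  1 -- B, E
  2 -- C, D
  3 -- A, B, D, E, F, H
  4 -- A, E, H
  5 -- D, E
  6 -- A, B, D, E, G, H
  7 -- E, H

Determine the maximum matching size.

7

For example, pair 1–B, 2–C, 3–A, 4–H, 5–D, 6–G, 7–E.
All 7 left vertices are matched, so no larger matching exists.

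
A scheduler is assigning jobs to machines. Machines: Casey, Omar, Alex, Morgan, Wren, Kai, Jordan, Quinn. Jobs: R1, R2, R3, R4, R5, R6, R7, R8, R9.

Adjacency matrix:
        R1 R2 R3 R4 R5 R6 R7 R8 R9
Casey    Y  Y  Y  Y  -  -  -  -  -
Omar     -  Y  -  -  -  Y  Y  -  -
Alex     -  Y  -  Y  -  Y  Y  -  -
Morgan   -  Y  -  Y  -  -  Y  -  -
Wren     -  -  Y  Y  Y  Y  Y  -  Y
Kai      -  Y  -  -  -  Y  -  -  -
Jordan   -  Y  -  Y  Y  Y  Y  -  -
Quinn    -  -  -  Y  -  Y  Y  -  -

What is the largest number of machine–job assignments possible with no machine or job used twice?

7

For example, pair Casey→R3, Omar→R7, Alex→R2, Morgan→R4, Wren→R9, Kai→R6, Jordan→R5.
The set {Omar, Alex, Morgan, Kai, Quinn} has only 4 neighbours ({R2, R4, R6, R7}), so by Hall's theorem at most 7 of the 8 machines can be matched.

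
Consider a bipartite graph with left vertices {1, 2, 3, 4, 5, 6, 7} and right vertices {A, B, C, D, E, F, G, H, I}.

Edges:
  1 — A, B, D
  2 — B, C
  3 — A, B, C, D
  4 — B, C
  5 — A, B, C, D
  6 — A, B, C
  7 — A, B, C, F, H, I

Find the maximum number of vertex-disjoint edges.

5

One maximum matching: 1-A, 2-C, 3-D, 4-B, 7-H.
The set {1, 2, 3, 4, 5, 6} has only 4 neighbours ({A, B, C, D}), so by Hall's theorem at most 5 of the 7 left vertices can be matched.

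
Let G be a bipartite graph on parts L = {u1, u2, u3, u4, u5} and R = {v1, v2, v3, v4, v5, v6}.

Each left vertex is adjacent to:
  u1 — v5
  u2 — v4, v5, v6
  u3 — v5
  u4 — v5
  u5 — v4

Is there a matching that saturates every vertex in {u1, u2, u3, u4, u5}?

The set {u1, u3, u4} has only 1 neighbour ({v5}), so by Hall's theorem at most 3 of the 5 left vertices can be matched.
Hence no matching covers every left vertex.

No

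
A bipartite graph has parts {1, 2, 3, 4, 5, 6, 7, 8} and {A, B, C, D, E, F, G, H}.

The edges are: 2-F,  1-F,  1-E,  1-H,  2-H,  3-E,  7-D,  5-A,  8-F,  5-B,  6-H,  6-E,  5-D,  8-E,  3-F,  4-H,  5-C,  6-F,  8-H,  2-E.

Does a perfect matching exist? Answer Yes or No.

No

The set {1, 2, 3, 4, 6, 8} has only 3 neighbours ({E, F, H}), so by Hall's theorem at most 5 of the 8 left vertices can be matched.
Hence no matching covers every left vertex.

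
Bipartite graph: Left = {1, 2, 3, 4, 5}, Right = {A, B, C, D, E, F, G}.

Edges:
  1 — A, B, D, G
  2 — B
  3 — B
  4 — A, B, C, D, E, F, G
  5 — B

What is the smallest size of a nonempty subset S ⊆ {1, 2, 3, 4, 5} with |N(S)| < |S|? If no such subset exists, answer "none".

Take S = {2, 3}. Its neighbourhood is {B}, so |N(S)| = 1 < |S| = 2.
No single vertex violates Hall's condition since each has at least one neighbour, so 2 is the minimum.

2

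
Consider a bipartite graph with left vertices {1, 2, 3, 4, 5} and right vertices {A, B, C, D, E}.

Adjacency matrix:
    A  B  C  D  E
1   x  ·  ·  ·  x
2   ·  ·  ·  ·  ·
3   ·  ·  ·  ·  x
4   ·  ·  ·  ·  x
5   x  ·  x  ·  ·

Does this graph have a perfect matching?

No

The set {2, 3, 4} has only 1 neighbour ({E}), so by Hall's theorem at most 3 of the 5 left vertices can be matched.
Hence no matching covers every left vertex.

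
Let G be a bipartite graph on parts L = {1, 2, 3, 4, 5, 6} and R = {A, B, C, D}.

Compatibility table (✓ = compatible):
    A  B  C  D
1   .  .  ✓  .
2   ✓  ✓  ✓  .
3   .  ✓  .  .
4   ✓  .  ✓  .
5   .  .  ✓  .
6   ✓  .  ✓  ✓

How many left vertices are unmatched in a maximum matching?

2

A valid assignment of size 4: 1-C, 2-A, 3-B, 6-D.
The set {1, 2, 3, 4, 5} has only 3 neighbours ({A, B, C}), so by Hall's theorem at most 4 of the 6 left vertices can be matched.
That matches 4 of the 6, leaving 2 unmatched; no matching can do better.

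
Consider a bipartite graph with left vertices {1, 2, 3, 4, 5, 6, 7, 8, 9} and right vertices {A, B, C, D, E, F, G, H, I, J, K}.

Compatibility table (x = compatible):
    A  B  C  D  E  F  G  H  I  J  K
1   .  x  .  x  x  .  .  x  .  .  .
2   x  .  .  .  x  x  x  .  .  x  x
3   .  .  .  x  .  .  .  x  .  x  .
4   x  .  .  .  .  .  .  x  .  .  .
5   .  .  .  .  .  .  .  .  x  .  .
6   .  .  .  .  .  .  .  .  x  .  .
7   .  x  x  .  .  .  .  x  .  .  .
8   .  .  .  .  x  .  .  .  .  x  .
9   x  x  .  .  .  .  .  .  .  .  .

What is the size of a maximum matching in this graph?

One maximum matching: 1→E, 2→G, 3→D, 4→H, 5→I, 7→C, 8→J, 9→B.
The set {5, 6} has only 1 neighbour ({I}), so by Hall's theorem at most 8 of the 9 left vertices can be matched.

8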